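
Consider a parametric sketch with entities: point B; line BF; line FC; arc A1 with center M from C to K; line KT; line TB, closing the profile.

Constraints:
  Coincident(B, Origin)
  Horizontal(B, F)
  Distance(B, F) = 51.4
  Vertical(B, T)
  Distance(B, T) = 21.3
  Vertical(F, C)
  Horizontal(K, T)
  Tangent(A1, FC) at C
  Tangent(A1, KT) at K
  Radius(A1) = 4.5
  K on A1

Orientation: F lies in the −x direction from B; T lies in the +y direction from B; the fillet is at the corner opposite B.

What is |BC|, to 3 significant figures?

54.1

B is at the origin; BF is horizontal with |BF| = 51.4 and F on the −x side, so F = (-51.4, 0.00). B and T share the same x with |BT| = 21.3 and T on the +y side, so T = (0.00, 21.3). The virtual corner opposite B is at (-51.4, 21.3). Tangency of A1 to FC means the radius MC is perpendicular to FC and A1 meets KT tangentially, so MK is at right angles to KT, with radius 4.5, so the center M sits 4.5 in from both sides at M = (-46.9, 16.8). That places the tangent points at C = (-51.4, 16.8) on FC and K = (-46.9, 21.3) on KT. Then |BC| = |C − B| = 54.1.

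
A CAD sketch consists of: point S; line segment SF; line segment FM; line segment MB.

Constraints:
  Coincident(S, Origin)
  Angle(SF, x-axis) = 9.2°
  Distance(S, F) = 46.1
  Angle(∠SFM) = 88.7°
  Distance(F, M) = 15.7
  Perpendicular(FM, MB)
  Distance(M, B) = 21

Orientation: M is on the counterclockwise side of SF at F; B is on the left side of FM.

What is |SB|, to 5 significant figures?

29.054

∠SFM = 88.7°, so FM runs at 9.2° + (180° − 88.7°) = 100.50° from the x-axis; with |FM| = 15.7, M = F + 15.7·(cos 100.50°, sin 100.50°) = (42.646, 22.808). The perpendicularity gives MB at right angles to FM; with |MB| = 21.0 on the left of FM, B = M + 21.0·(-0.98325, -0.18224) = (21.998, 18.981). Then |SB| = |B − S| = 29.054.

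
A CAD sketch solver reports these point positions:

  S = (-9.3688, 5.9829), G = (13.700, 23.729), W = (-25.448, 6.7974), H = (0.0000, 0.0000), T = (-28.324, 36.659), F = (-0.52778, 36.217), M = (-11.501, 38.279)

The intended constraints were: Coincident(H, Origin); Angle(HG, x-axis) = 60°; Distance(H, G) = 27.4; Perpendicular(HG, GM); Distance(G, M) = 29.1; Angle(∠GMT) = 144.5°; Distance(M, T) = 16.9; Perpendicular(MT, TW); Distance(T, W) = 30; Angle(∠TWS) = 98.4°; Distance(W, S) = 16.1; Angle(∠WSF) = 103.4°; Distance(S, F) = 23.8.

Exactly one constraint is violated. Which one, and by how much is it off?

Distance(S, F) = 23.8 — off by 7.70.

H = (0.00, 0.00) ✓; HG at 60.00° ✓; |HG| = 27.40 ✓; ∠(HG, GM) = 90.00° ✓; |GM| = 29.10 ✓; ∠GMT = 144.5° ✓; |MT| = 16.90 ✓; ∠(MT, TW) = 90.00° ✓; |TW| = 30.00 ✓; ∠TWS = 98.40° ✓; |WS| = 16.10 ✓; ∠WSF = 103.4° ✓; |SF| = 31.50 ✗.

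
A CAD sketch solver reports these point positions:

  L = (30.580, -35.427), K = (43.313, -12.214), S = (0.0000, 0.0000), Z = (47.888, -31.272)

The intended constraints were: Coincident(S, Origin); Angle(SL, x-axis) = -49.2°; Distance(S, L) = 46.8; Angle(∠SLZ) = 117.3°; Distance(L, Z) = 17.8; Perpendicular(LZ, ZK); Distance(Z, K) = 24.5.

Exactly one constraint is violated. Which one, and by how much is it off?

Distance(Z, K) = 24.5 — off by 4.90.

S = (0.00, 0.00) ✓; SL at -49.20° ✓; |SL| = 46.80 ✓; ∠SLZ = 117.3° ✓; |LZ| = 17.80 ✓; ∠(LZ, ZK) = 90.00° ✓; |ZK| = 19.60 ✗.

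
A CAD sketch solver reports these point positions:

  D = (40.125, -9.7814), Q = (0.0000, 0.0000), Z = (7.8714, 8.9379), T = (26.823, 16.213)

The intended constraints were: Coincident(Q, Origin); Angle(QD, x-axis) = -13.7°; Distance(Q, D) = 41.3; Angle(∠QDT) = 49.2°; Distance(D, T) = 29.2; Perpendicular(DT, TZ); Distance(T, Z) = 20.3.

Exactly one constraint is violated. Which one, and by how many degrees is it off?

Perpendicular(DT, TZ) — off by 6.10°.

Q = (0.00, 0.00) ✓; QD at -13.70° ✓; |QD| = 41.30 ✓; ∠QDT = 49.20° ✓; |DT| = 29.20 ✓; ∠(DT, TZ) = 83.90° ✗; |TZ| = 20.30 ✓.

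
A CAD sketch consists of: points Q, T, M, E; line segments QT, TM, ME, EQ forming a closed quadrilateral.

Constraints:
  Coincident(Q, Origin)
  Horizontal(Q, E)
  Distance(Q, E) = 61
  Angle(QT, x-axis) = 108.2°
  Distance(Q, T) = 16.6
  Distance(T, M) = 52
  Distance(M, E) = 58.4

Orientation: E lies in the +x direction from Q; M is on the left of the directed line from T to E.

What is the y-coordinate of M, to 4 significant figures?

51.19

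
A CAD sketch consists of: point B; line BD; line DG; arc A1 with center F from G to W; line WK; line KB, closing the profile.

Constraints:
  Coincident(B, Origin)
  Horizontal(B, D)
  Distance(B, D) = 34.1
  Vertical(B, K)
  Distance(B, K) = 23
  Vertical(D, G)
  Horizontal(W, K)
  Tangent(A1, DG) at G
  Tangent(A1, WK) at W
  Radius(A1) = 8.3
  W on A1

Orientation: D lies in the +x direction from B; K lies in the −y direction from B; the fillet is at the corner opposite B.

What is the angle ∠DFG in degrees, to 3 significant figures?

60.5°

B is at the origin; B and D share the same y with |BD| = 34.1 and D on the +x side, so D = (34.1, 0.00). BK is vertical with |BK| = 23.0 and K on the −y side, so K = (0.00, -23.0). The virtual corner opposite B is at (34.1, -23.0). A1 meets DG tangentially, so FG is at right angles to DG and A1 meets WK tangentially, so FW is at right angles to WK, with radius 8.3, so the center F sits 8.3 in from both sides at F = (25.8, -14.7). That places the tangent points at G = (34.1, -14.7) on DG and W = (25.8, -23.0) on WK. Then cos ∠DFG = FD·FG / (|FD||FG|), giving 60.5°.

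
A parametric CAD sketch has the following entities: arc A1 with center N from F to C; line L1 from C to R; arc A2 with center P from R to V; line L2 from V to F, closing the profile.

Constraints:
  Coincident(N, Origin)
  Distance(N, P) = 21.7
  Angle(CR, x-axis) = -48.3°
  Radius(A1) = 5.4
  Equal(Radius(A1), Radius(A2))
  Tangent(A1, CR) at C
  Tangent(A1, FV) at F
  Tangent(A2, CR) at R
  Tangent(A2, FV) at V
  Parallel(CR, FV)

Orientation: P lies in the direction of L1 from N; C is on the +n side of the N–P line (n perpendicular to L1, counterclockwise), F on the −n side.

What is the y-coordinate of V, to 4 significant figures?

-19.79

Tangency of A1 to both parallel lines with radius 5.4 puts C and F at N ± 5.4·n: C = (4.032, 3.592), F = (-4.032, -3.592). Equal radii place R and V the same way about P: R = P + 5.4·n = (18.47, -12.61), V = P − 5.4·n = (10.40, -19.79). So V.y = -19.79.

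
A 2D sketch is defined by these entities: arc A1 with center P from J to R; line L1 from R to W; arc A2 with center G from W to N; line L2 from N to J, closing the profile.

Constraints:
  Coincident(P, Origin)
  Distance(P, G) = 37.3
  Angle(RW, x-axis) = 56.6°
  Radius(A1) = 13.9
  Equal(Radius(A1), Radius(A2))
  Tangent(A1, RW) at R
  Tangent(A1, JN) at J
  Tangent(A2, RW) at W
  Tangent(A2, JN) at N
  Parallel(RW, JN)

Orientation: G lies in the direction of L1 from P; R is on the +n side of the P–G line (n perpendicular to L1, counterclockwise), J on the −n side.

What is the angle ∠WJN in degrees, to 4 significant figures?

36.70°

The slot axis is L1's direction at 56.6°, so u = (cos 56.6°, sin 56.6°) = (0.5505, 0.8348) and n = (−sin 56.6°, cos 56.6°) = (-0.8348, 0.5505). P is at the origin and G lies 37.3 along u from P, so G = 37.3·u = (20.53, 31.14). Tangency of A1 to both parallel lines with radius 13.9 puts R and J at P ± 13.9·n: R = (-11.60, 7.652), J = (11.60, -7.652). Equal radii place W and N the same way about G: W = G + 13.9·n = (8.929, 38.79), N = G − 13.9·n = (32.14, 23.49). Then cos ∠WJN = JW·JN / (|JW||JN|), giving 36.70°.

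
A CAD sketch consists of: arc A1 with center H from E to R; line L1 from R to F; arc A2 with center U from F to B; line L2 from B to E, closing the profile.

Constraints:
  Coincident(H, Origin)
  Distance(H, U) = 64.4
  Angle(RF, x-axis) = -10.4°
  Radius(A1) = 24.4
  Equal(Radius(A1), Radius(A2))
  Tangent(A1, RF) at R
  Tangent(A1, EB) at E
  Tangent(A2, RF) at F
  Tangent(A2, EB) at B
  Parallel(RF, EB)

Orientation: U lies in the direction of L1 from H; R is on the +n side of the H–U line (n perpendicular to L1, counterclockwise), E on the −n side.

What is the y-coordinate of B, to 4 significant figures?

-35.62

The slot axis is L1's direction at -10.4°, so u = (cos -10.4°, sin -10.4°) = (0.9836, -0.1805) and n = (−sin -10.4°, cos -10.4°) = (0.1805, 0.9836). H is at the origin and U lies 64.4 along u from H, so U = 64.4·u = (63.34, -11.63). Tangency of A1 to both parallel lines with radius 24.4 puts R and E at H ± 24.4·n: R = (4.405, 24.00), E = (-4.405, -24.00). Equal radii place F and B the same way about U: F = U + 24.4·n = (67.75, 12.37), B = U − 24.4·n = (58.94, -35.62). So B.y = -35.62.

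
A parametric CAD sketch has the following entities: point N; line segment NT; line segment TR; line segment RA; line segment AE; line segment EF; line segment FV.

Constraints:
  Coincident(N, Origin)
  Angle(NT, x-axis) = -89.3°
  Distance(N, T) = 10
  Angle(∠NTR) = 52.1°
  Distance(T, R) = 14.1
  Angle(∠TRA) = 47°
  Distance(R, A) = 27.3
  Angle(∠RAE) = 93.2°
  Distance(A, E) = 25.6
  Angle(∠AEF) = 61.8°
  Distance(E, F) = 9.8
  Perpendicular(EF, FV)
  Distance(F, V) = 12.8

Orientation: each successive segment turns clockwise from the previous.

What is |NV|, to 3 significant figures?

16.9

N is at the origin; NT runs at -89.3° with length 10.0, so T = (0.122, -10.0). ∠NTR = 52.1° gives TR at 143° from the x-axis; with |TR| = 14.1, R = (-11.1, -1.47). ∠TRA = 47.0° gives RA at 9.80° from the x-axis; with |RA| = 27.3, A = (15.8, 3.17). ∠RAE = 93.2° gives AE at -77.0° from the x-axis; with |AE| = 25.6, E = (21.6, -21.8). ∠AEF = 61.8° gives EF at 165° from the x-axis; with |EF| = 9.8, F = (12.1, -19.2). EF is perpendicular to FV, so FV runs at 74.8°; with |FV| = 12.8, V = (15.5, -6.85). Then |NV| = |V − N| = 16.9.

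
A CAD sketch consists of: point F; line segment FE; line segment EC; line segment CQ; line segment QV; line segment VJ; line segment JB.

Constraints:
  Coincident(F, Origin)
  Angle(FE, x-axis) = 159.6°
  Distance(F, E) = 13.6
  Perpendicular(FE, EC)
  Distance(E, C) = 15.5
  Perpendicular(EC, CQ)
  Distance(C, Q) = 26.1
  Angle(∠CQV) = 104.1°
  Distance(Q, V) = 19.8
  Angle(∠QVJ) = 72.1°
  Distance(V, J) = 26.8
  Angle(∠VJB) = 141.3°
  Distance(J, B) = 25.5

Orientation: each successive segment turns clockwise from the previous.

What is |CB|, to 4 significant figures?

14.62

∠QVJ = 72.1° gives VJ at 155.8° from the x-axis; with |VJ| = 26.8, J = (-9.499, 1.476). ∠VJB = 141.3° gives JB at 117.1° from the x-axis; with |JB| = 25.5, B = (-21.12, 24.18). Then |CB| = |B − C| = 14.62.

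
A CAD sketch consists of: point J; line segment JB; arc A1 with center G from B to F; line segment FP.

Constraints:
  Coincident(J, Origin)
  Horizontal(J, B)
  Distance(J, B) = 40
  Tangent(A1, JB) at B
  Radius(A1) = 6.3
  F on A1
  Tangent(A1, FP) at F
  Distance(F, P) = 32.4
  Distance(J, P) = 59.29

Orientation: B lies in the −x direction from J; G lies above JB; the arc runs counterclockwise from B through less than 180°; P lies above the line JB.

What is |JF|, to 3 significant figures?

35.1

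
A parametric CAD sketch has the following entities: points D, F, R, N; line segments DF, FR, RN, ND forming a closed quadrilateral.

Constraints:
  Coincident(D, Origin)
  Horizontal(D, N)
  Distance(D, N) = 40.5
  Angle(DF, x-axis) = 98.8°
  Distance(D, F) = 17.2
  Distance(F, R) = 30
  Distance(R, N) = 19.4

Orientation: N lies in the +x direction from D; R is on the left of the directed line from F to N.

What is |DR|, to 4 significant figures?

30.69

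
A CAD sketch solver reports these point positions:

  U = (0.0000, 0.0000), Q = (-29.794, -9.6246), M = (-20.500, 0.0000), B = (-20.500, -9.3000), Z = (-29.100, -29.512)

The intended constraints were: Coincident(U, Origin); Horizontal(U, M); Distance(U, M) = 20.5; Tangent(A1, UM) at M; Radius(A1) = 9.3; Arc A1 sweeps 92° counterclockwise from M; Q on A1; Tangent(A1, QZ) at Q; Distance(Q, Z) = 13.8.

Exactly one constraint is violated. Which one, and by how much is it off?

Distance(Q, Z) = 13.8 — off by 6.10.

U = (0.00, 0.00) ✓; U.y = 0.00, M.y = 0.00 ✓; |UM| = 20.50 ✓; ∠(BM, MU) = 90.00° ✓; |BM| = 9.300 ✓; bearing(B→Q) − bearing(B→M) = 92.00° ✓; |BQ| = 9.300 ✓; ∠(BQ, QZ) = 90.00° ✓; |QZ| = 19.90 ✗.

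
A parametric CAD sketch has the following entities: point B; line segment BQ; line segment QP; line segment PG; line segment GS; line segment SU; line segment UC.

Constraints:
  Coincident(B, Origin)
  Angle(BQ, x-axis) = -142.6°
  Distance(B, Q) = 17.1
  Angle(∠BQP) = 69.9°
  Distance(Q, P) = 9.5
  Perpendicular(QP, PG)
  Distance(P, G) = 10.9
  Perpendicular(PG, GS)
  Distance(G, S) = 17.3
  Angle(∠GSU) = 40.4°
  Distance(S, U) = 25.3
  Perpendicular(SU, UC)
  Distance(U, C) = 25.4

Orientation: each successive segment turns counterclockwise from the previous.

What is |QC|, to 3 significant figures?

31.2

B is at the origin; BQ runs at -142.6° with length 17.1, so Q = (-13.6, -10.4). ∠BQP = 69.9° gives QP at -32.5° from the x-axis; with |QP| = 9.5, P = (-5.57, -15.5). QP is perpendicular to PG, so PG runs at 57.5°; with |PG| = 10.9, G = (0.284, -6.30). The perpendicularity gives GS at right angles to PG, so GS runs at 148°; with |GS| = 17.3, S = (-14.3, 3.00). ∠GSU = 40.4° gives SU at -72.9° from the x-axis; with |SU| = 25.3, U = (-6.87, -21.2). SU ⟂ UC, so UC runs at 17.1°; with |UC| = 25.4, C = (17.4, -13.7). Then |QC| = |C − Q| = 31.2.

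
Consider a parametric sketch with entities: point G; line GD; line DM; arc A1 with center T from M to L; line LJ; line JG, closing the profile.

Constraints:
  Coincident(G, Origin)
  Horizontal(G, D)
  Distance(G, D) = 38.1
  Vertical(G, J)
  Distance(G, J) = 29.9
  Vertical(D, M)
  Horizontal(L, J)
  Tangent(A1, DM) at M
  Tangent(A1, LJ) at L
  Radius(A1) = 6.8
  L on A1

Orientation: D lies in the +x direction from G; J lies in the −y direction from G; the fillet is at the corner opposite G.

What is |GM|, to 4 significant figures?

44.56

G is at the origin; G and D share the same y with |GD| = 38.1 and D on the +x side, so D = (38.10, 0.000). GJ is vertical with |GJ| = 29.9 and J on the −y side, so J = (0.000, -29.90). The virtual corner opposite G is at (38.10, -29.90). Tangency of A1 to DM means the radius TM is perpendicular to DM and since A1 is tangent to LJ there, TL ⟂ LJ, with radius 6.8, so the center T sits 6.8 in from both sides at T = (31.30, -23.10). That places the tangent points at M = (38.10, -23.10) on DM and L = (31.30, -29.90) on LJ. Then |GM| = |M − G| = 44.56.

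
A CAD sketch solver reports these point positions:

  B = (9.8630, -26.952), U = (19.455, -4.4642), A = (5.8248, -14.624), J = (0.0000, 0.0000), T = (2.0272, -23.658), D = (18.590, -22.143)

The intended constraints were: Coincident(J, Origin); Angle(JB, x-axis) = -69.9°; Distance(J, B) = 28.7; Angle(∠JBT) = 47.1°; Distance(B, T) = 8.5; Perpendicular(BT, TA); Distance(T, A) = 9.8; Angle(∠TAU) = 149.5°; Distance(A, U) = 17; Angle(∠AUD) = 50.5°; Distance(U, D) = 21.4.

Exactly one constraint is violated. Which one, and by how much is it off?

Distance(U, D) = 21.4 — off by 3.70.

J = (0.00, 0.00) ✓; JB at -69.90° ✓; |JB| = 28.70 ✓; ∠JBT = 47.10° ✓; |BT| = 8.500 ✓; ∠(BT, TA) = 90.00° ✓; |TA| = 9.800 ✓; ∠TAU = 149.5° ✓; |AU| = 17.00 ✓; ∠AUD = 50.50° ✓; |UD| = 17.70 ✗.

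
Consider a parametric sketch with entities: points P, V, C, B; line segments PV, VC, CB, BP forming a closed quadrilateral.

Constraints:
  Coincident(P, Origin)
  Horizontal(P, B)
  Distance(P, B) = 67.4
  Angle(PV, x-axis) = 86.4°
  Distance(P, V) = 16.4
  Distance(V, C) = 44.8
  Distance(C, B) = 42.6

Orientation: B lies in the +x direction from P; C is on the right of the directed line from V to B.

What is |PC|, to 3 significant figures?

34.5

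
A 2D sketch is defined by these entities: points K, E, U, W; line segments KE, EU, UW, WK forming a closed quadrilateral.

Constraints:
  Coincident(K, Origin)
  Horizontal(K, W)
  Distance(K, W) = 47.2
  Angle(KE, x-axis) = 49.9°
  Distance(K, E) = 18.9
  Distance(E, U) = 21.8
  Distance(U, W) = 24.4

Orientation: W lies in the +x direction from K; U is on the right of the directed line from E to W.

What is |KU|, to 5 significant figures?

23.597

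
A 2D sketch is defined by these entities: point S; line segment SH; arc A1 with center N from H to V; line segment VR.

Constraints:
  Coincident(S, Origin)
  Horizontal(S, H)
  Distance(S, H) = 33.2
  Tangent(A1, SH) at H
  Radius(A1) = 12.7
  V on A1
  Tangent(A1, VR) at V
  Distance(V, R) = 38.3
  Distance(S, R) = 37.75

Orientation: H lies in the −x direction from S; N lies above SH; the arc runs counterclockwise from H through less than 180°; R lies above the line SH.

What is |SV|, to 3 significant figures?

23.3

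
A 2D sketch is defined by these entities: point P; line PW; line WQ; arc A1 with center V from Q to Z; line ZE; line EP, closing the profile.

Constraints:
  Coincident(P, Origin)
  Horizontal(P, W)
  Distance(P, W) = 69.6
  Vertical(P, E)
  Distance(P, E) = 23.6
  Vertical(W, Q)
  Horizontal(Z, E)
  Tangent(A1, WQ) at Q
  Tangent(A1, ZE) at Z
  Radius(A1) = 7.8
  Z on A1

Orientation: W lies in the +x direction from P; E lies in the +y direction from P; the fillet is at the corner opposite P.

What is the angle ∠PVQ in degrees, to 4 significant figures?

165.7°

P is at the origin; PW is horizontal with |PW| = 69.6 and W on the +x side, so W = (69.60, 0.000). PE is vertical with |PE| = 23.6 and E on the +y side, so E = (0.000, 23.60). The virtual corner opposite P is at (69.60, 23.60). Since A1 is tangent to WQ there, VQ ⟂ WQ and tangency of A1 to ZE means the radius VZ is perpendicular to ZE, with radius 7.8, so the center V sits 7.8 in from both sides at V = (61.80, 15.80). That places the tangent points at Q = (69.60, 15.80) on WQ and Z = (61.80, 23.60) on ZE. Then cos ∠PVQ = VP·VQ / (|VP||VQ|), giving 165.7°.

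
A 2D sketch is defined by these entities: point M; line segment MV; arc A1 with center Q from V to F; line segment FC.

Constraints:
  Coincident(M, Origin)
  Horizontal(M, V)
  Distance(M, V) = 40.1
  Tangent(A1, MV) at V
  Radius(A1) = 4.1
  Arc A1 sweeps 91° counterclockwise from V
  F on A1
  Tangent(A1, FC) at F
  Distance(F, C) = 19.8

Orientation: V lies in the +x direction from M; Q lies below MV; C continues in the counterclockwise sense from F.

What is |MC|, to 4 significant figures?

43.54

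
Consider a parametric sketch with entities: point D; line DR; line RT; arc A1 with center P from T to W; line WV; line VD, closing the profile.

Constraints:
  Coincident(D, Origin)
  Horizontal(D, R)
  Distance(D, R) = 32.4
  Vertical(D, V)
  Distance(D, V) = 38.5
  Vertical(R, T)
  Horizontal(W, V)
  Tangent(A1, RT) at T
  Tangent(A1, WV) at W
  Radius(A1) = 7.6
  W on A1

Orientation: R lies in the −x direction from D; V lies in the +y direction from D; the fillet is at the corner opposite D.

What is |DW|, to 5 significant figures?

45.796

The virtual corner opposite D is at (-32.400, 38.500). A1 meets RT tangentially, so PT is at right angles to RT and A1 meets WV tangentially, so PW is at right angles to WV, with radius 7.6, so the center P sits 7.6 in from both sides at P = (-24.800, 30.900). That places the tangent points at T = (-32.400, 30.900) on RT and W = (-24.800, 38.500) on WV. Then |DW| = |W − D| = 45.796.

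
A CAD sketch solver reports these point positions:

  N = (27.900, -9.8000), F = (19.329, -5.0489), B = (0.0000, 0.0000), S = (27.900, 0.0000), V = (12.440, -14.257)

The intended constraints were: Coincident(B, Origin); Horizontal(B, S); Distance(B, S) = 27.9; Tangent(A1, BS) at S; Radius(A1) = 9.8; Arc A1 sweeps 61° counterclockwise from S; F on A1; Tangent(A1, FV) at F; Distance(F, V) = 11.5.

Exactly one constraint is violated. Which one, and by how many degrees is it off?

Tangent(A1, FV) at F — off by 7.80°.

B = (0.00, 0.00) ✓; B.y = 0.00, S.y = 0.00 ✓; |BS| = 27.90 ✓; ∠(NS, SB) = 90.00° ✓; |NS| = 9.800 ✓; bearing(N→F) − bearing(N→S) = 61.00° ✓; |NF| = 9.800 ✓; ∠(NF, FV) = 97.80° ✗; |FV| = 11.50 ✓.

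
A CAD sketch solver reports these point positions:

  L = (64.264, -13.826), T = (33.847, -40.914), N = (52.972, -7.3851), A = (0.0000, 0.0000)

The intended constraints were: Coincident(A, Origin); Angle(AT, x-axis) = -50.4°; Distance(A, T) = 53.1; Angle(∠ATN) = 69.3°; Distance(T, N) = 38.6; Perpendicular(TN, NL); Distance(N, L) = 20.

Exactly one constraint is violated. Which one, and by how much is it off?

Distance(N, L) = 20 — off by 7.00.

A = (0.00, 0.00) ✓; AT at -50.40° ✓; |AT| = 53.10 ✓; ∠ATN = 69.30° ✓; |TN| = 38.60 ✓; ∠(TN, NL) = 90.00° ✓; |NL| = 13.00 ✗.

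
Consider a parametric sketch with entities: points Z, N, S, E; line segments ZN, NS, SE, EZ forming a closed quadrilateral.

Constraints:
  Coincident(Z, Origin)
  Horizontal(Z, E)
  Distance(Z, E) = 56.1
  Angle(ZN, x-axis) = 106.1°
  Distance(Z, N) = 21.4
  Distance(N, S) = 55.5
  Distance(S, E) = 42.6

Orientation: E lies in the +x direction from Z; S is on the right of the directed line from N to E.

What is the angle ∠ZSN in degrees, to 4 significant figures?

9.208°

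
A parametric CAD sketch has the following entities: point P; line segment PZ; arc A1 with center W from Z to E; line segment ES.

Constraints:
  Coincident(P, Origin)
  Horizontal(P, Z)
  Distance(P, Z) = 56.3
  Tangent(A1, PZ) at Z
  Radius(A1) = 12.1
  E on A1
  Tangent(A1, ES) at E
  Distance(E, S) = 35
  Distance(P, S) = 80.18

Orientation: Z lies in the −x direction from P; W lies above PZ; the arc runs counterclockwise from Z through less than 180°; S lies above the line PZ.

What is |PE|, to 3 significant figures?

49.5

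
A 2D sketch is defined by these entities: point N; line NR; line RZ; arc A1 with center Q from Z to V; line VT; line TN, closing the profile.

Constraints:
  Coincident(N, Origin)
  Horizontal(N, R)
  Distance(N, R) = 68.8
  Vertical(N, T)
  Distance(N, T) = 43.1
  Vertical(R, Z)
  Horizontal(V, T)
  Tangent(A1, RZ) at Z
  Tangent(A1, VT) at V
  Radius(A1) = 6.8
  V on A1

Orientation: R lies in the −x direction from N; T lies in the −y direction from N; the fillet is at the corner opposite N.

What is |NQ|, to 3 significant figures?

71.8

N is at the origin; N and R share the same y with |NR| = 68.8 and R on the −x side, so R = (-68.8, 0.00). NT is vertical with |NT| = 43.1 and T on the −y side, so T = (0.00, -43.1). The virtual corner opposite N is at (-68.8, -43.1). Tangency of A1 to RZ means the radius QZ is perpendicular to RZ and since A1 is tangent to VT there, QV ⟂ VT, with radius 6.8, so the center Q sits 6.8 in from both sides at Q = (-62.0, -36.3). Then |NQ| = |Q − N| = 71.8.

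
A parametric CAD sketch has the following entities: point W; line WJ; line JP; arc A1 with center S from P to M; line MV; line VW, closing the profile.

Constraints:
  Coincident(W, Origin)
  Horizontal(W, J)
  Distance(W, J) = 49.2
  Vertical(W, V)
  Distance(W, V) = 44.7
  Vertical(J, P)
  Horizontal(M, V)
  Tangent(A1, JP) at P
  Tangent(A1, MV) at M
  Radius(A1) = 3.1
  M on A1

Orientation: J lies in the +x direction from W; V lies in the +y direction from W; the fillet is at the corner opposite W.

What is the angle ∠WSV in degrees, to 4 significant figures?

45.91°

W is at the origin; WJ is horizontal with |WJ| = 49.2 and J on the +x side, so J = (49.20, 0.000). W and V share the same x with |WV| = 44.7 and V on the +y side, so V = (0.000, 44.70). The virtual corner opposite W is at (49.20, 44.70). Since A1 is tangent to JP there, SP ⟂ JP and tangency of A1 to MV means the radius SM is perpendicular to MV, with radius 3.1, so the center S sits 3.1 in from both sides at S = (46.10, 41.60). Then cos ∠WSV = SW·SV / (|SW||SV|), giving 45.91°.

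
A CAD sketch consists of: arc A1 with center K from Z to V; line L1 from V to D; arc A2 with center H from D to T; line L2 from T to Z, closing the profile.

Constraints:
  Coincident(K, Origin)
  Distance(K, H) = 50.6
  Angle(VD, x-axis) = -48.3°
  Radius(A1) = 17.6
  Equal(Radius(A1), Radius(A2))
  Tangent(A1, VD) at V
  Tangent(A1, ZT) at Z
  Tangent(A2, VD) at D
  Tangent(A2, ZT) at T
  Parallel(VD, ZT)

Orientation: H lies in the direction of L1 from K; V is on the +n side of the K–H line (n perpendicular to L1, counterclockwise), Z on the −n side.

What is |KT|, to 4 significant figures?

53.57

Tangency of A1 to both parallel lines with radius 17.6 puts V and Z at K ± 17.6·n: V = (13.14, 11.71), Z = (-13.14, -11.71). Equal radii place D and T the same way about H: D = H + 17.6·n = (46.80, -26.07), T = H − 17.6·n = (20.52, -49.49). Then |KT| = |T − K| = 53.57.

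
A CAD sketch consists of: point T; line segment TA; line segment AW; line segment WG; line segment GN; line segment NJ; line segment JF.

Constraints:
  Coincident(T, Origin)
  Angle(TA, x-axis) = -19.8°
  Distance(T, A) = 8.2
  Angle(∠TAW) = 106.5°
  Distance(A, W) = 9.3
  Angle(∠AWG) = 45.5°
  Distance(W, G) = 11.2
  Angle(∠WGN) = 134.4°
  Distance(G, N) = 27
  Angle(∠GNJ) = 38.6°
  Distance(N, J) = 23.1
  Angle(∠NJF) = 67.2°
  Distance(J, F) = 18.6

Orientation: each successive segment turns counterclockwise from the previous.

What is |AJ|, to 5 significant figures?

9.8634

T is at the origin; TA runs at -19.8° with length 8.2, so A = (7.7152, -2.7777). ∠TAW = 106.5° gives AW at 53.700° from the x-axis; with |AW| = 9.3, W = (13.221, 4.7175). ∠AWG = 45.5° gives WG at -171.80° from the x-axis; with |WG| = 11.2, G = (2.1355, 3.1200). ∠WGN = 134.4° gives GN at -126.20° from the x-axis; with |GN| = 27.0, N = (-13.811, -18.668). ∠GNJ = 38.6° gives NJ at 15.200° from the x-axis; with |NJ| = 23.1, J = (8.4810, -12.611). Then |AJ| = |J − A| = 9.8634.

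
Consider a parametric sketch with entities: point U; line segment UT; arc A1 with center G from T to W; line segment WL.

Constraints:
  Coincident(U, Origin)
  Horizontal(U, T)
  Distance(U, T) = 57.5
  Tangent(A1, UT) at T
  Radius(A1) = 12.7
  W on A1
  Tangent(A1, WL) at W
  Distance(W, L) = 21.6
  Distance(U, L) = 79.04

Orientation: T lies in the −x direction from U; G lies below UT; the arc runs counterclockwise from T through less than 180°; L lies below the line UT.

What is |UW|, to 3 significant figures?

71.2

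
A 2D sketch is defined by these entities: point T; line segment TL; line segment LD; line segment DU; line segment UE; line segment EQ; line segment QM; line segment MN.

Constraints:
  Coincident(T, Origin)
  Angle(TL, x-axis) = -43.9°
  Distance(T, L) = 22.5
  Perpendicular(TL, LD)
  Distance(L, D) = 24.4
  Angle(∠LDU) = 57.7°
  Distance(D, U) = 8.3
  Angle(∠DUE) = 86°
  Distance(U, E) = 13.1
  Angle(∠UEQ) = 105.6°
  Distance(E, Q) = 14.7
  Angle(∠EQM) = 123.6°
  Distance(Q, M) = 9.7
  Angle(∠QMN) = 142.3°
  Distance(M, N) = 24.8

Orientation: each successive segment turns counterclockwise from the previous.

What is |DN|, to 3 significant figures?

23.0

T is at the origin; TL runs at -43.9° with length 22.5, so L = (16.2, -15.6). The perpendicularity gives LD at right angles to TL, so LD runs at 46.1°; with |LD| = 24.4, D = (33.1, 1.98). ∠LDU = 57.7° gives DU at 168° from the x-axis; with |DU| = 8.3, U = (25.0, 3.65). ∠DUE = 86.0° gives UE at -97.6° from the x-axis; with |UE| = 13.1, E = (23.3, -9.34). ∠UEQ = 105.6° gives EQ at -23.2° from the x-axis; with |EQ| = 14.7, Q = (36.8, -15.1). ∠EQM = 123.6° gives QM at 33.2° from the x-axis; with |QM| = 9.7, M = (44.9, -9.82). ∠QMN = 142.3° gives MN at 70.9° from the x-axis; with |MN| = 24.8, N = (53.0, 13.6). Then |DN| = |N − D| = 23.0.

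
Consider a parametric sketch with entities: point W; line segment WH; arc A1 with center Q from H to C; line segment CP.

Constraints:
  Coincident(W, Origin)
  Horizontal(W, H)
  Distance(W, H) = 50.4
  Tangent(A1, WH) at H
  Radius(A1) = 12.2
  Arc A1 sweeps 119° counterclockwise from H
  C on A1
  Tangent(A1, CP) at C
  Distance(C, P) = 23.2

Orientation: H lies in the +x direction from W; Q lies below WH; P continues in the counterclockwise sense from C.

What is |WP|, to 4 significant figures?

63.83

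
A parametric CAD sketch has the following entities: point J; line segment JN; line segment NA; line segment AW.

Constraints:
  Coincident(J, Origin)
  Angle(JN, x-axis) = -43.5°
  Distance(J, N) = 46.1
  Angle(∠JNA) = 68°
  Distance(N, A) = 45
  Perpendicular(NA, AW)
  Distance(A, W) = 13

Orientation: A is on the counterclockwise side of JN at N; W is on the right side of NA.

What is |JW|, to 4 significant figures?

62.26

∠JNA = 68.0°, so NA runs at -43.5° + (180° − 68.0°) = 68.50° from the x-axis; with |NA| = 45.0, A = N + 45.0·(cos 68.50°, sin 68.50°) = (49.93, 10.14). NA ⟂ AW; with |AW| = 13.0 on the right of NA, W = A + 13.0·(0.9304, -0.3665) = (62.03, 5.371). Then |JW| = |W − J| = 62.26.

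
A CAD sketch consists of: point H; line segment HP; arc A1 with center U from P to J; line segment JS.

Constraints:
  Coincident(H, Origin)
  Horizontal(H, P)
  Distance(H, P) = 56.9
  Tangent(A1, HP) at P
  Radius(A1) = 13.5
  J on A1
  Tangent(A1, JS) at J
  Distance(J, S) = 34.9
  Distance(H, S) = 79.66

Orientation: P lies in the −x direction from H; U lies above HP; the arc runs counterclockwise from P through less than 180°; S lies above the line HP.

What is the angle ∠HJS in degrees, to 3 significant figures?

142°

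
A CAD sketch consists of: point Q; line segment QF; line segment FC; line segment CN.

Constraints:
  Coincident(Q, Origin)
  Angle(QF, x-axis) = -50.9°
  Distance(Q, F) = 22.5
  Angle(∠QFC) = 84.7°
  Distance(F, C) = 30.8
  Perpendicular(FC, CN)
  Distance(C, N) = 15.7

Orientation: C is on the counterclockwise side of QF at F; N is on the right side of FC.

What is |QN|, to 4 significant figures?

47.72

∠QFC = 84.7°, so FC runs at -50.9° + (180° − 84.7°) = 44.40° from the x-axis; with |FC| = 30.8, C = F + 30.8·(cos 44.40°, sin 44.40°) = (36.20, 4.089). FC ⟂ CN; with |CN| = 15.7 on the right of FC, N = C + 15.7·(0.6997, -0.7145) = (47.18, -7.129). Then |QN| = |N − Q| = 47.72.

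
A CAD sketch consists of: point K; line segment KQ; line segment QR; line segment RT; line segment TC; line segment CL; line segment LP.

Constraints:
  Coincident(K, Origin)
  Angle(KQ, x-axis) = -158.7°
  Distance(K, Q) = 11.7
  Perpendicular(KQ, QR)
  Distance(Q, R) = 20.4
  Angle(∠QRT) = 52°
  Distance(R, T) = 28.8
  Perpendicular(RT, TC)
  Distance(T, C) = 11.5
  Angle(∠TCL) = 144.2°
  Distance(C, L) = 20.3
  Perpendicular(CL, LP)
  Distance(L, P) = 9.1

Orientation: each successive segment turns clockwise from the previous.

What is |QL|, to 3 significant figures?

12.7

K is at the origin; KQ runs at -158.7° with length 11.7, so Q = (-10.9, -4.25). The perpendicularity gives QR at right angles to KQ, so QR runs at 111°; with |QR| = 20.4, R = (-18.3, 14.8). ∠QRT = 52.0° gives RT at -16.7° from the x-axis; with |RT| = 28.8, T = (9.27, 6.48). RT ⟂ TC, so TC runs at -107°; with |TC| = 11.5, C = (5.97, -4.53). ∠TCL = 144.2° gives CL at -142° from the x-axis; with |CL| = 20.3, L = (-10.1, -16.9). Then |QL| = |L − Q| = 12.7.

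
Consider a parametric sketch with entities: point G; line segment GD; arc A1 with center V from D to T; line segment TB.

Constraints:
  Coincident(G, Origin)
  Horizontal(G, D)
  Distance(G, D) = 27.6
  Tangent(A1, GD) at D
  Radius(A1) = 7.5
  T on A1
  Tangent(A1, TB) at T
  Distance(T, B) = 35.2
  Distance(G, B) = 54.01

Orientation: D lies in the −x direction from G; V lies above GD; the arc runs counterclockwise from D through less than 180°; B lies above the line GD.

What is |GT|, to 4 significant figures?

22.87

Checks: ∠(VD, DG) = 90.00° ✓; |VT| = 7.500 ✓; ∠(VT, TB) = 90.00° ✓; |TB| = 35.20 ✓; |GB| = 54.01 ✓.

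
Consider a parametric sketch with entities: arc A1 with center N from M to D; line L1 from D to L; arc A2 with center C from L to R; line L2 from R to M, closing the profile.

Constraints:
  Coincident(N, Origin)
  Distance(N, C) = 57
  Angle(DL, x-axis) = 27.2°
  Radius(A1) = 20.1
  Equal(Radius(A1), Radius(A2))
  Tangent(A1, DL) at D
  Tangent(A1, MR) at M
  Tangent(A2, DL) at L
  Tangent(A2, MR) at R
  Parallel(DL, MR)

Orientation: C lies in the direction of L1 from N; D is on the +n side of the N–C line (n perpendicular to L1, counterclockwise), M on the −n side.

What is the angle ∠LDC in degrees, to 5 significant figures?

19.424°

The slot axis is L1's direction at 27.2°, so u = (cos 27.2°, sin 27.2°) = (0.88942, 0.45710) and n = (−sin 27.2°, cos 27.2°) = (-0.45710, 0.88942). N is at the origin and C lies 57.0 along u from N, so C = 57.0·u = (50.697, 26.055). Tangency of A1 to both parallel lines with radius 20.1 puts D and M at N ± 20.1·n: D = (-9.1877, 17.877), M = (9.1877, -17.877). Equal radii place L and R the same way about C: L = C + 20.1·n = (41.509, 43.932), R = C − 20.1·n = (59.884, 8.1773). Then cos ∠LDC = DL·DC / (|DL||DC|), giving 19.424°.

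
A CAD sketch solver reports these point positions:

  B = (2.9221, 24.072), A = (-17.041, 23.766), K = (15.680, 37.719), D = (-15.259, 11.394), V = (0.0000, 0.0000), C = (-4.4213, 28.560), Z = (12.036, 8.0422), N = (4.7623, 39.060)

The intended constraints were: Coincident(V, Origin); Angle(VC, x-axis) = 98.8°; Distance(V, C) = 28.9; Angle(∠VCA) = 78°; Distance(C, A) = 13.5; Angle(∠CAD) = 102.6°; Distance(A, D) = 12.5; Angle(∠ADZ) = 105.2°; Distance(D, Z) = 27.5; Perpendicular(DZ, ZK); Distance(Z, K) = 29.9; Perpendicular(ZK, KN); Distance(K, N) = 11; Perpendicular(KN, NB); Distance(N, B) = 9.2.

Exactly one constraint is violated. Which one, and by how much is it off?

Distance(N, B) = 9.2 — off by 5.90.

V = (0.00, 0.00) ✓; VC at 98.80° ✓; |VC| = 28.90 ✓; ∠VCA = 78.00° ✓; |CA| = 13.50 ✓; ∠CAD = 102.6° ✓; |AD| = 12.50 ✓; ∠ADZ = 105.2° ✓; |DZ| = 27.50 ✓; ∠(DZ, ZK) = 90.00° ✓; |ZK| = 29.90 ✓; ∠(ZK, KN) = 90.00° ✓; |KN| = 11.00 ✓; ∠(KN, NB) = 90.00° ✓; |NB| = 15.10 ✗.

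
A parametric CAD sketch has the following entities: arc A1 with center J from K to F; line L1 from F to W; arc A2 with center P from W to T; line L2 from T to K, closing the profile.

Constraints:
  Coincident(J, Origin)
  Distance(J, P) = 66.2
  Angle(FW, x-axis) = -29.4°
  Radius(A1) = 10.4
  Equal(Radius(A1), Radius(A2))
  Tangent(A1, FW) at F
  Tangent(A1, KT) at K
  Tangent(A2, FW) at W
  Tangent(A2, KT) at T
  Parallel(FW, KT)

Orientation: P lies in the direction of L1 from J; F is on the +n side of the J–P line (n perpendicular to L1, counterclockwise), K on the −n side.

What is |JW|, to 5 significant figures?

67.012

The slot axis is L1's direction at -29.4°, so u = (cos -29.4°, sin -29.4°) = (0.87121, -0.49090) and n = (−sin -29.4°, cos -29.4°) = (0.49090, 0.87121). J is at the origin and P lies 66.2 along u from J, so P = 66.2·u = (57.674, -32.498). Tangency of A1 to both parallel lines with radius 10.4 puts F and K at J ± 10.4·n: F = (5.1054, 9.0606), K = (-5.1054, -9.0606). Equal radii place W and T the same way about P: W = P + 10.4·n = (62.780, -23.437), T = P − 10.4·n = (52.569, -41.558). Then |JW| = |W − J| = 67.012.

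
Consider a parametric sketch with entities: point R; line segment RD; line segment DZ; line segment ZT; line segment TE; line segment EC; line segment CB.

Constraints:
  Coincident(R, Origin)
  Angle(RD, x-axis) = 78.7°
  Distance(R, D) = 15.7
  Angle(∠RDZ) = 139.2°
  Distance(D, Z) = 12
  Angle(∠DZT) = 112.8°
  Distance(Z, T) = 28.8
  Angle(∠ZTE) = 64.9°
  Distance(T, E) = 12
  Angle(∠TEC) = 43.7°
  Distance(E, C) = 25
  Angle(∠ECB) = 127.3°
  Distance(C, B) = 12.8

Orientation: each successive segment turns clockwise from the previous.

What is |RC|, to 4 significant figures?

41.81

R is at the origin; RD runs at 78.7° with length 15.7, so D = (3.076, 15.40). ∠RDZ = 139.2° gives DZ at 37.90° from the x-axis; with |DZ| = 12.0, Z = (12.55, 22.77). ∠DZT = 112.8° gives ZT at -29.30° from the x-axis; with |ZT| = 28.8, T = (37.66, 8.673). ∠ZTE = 64.9° gives TE at -144.4° from the x-axis; with |TE| = 12.0, E = (27.90, 1.687). ∠TEC = 43.7° gives EC at 79.30° from the x-axis; with |EC| = 25.0, C = (32.55, 26.25). Then |RC| = |C − R| = 41.81.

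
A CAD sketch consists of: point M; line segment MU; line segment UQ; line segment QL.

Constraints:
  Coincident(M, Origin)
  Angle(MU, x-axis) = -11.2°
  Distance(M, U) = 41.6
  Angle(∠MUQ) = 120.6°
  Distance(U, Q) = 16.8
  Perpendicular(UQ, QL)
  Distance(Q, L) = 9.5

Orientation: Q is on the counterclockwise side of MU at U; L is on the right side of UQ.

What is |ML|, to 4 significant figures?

59.12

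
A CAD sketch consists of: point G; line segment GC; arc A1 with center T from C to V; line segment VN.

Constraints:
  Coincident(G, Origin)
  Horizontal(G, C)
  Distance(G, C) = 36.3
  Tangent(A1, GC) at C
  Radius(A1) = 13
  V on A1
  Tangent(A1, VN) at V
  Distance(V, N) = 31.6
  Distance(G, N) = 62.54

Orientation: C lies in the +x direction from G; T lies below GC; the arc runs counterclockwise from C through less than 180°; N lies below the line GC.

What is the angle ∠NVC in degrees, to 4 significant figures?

119.4°

Checks: |TV| = 13.00 ✓; ∠(TV, VN) = 90.00° ✓; |VN| = 31.60 ✓; |GN| = 62.54 ✓.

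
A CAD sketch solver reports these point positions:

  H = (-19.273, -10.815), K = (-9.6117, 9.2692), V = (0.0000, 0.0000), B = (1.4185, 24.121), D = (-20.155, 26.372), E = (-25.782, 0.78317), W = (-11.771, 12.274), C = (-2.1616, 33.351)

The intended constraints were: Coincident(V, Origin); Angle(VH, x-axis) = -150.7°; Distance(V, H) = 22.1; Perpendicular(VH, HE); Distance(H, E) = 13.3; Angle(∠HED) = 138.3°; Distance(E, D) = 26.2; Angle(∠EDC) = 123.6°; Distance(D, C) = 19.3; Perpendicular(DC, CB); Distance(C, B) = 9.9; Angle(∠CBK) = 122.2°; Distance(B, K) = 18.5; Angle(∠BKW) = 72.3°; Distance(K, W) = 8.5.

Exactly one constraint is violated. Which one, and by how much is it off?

Distance(K, W) = 8.5 — off by 4.80.

V = (0.00, 0.00) ✓; VH at -150.7° ✓; |VH| = 22.10 ✓; ∠(VH, HE) = 90.00° ✓; |HE| = 13.30 ✓; ∠HED = 138.3° ✓; |ED| = 26.20 ✓; ∠EDC = 123.6° ✓; |DC| = 19.30 ✓; ∠(DC, CB) = 90.00° ✓; |CB| = 9.900 ✓; ∠CBK = 122.2° ✓; |BK| = 18.50 ✓; ∠BKW = 72.30° ✓; |KW| = 3.700 ✗.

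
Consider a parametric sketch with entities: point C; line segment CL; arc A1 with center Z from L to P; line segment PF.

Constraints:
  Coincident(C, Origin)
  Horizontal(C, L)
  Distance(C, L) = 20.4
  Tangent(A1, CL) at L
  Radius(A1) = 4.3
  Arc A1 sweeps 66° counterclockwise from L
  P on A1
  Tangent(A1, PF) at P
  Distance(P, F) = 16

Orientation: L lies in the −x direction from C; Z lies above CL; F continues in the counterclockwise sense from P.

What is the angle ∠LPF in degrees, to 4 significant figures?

147.0°

C is at the origin; CL is horizontal with |CL| = 20.4 and L on the −x side, so L = (-20.40, 0.000). Since A1 is tangent to CL there, ZL ⟂ CL, so Z = L + (0, 4.3) = (-20.40, 4.300). On A1, L sits at bearing -90° from Z; a 66° counterclockwise sweep puts P at bearing -24°, so P = Z + 4.3·(cos -24°, sin -24°) = (-16.47, 2.551). Since A1 is tangent to PF there, ZP ⟂ PF, so PF runs along (−sin -24°, cos -24°); with |PF| = 16.0, F = (-9.964, 17.17). Then cos ∠LPF = PL·PF / (|PL||PF|), giving 147.0°.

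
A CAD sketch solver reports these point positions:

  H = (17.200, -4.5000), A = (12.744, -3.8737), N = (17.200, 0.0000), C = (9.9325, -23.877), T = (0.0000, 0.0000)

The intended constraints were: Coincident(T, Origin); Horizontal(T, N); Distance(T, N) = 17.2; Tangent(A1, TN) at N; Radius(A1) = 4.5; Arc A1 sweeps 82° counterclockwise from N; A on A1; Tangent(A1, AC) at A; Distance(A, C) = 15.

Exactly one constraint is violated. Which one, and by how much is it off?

Distance(A, C) = 15 — off by 5.20.

T = (0.00, 0.00) ✓; T.y = 0.00, N.y = 0.00 ✓; |TN| = 17.20 ✓; ∠(HN, NT) = 90.00° ✓; |HN| = 4.500 ✓; bearing(H→A) − bearing(H→N) = 82.00° ✓; |HA| = 4.500 ✓; ∠(HA, AC) = 90.00° ✓; |AC| = 20.20 ✗.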